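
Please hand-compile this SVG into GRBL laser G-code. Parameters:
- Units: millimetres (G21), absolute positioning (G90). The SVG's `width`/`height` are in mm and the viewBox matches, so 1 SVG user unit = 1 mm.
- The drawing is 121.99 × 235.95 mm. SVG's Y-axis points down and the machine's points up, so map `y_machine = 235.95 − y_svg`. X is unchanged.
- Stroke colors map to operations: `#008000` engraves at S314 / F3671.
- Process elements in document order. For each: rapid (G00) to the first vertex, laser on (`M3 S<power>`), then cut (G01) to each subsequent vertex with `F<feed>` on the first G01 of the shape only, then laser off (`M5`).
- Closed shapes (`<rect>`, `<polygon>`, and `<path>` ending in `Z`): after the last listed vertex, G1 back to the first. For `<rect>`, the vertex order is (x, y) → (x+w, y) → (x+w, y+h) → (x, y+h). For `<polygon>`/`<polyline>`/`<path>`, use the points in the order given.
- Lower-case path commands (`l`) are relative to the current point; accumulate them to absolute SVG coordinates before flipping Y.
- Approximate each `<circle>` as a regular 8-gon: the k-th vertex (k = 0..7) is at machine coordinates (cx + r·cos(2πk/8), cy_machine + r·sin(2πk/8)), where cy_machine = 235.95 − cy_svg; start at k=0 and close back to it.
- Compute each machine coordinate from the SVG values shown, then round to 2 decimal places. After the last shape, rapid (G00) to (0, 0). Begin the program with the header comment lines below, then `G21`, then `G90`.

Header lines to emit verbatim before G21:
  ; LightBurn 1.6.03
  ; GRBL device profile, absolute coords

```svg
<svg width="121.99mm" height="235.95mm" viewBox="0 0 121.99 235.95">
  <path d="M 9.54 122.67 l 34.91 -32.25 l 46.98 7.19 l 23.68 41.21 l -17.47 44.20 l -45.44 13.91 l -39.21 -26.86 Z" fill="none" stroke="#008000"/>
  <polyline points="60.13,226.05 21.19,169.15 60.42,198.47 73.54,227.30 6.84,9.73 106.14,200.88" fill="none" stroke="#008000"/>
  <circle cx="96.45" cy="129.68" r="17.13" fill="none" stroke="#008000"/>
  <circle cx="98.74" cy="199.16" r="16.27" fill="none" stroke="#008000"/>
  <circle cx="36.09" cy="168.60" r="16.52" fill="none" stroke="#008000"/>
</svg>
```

; LightBurn 1.6.03
; GRBL device profile, absolute coords
G21
G90
G00 X9.54 Y113.28
M3 S314
G01 X44.45 Y145.53 F3671
G01 X91.43 Y138.34
G01 X115.11 Y97.13
G01 X97.64 Y52.93
G01 X52.20 Y39.02
G01 X12.99 Y65.88
G01 X9.54 Y113.28
M5
G00 X60.13 Y9.90
M3 S314
G01 X21.19 Y66.80 F3671
G01 X60.42 Y37.48
G01 X73.54 Y8.65
G01 X6.84 Y226.22
G01 X106.14 Y35.07
M5
G00 X113.58 Y106.27
M3 S314
G01 X108.56 Y118.38 F3671
G01 X96.45 Y123.40
G01 X84.34 Y118.38
G01 X79.32 Y106.27
G01 X84.34 Y94.16
G01 X96.45 Y89.14
G01 X108.56 Y94.16
G01 X113.58 Y106.27
M5
G00 X115.01 Y36.79
M3 S314
G01 X110.24 Y48.29 F3671
G01 X98.74 Y53.06
G01 X87.24 Y48.29
G01 X82.47 Y36.79
G01 X87.24 Y25.29
G01 X98.74 Y20.52
G01 X110.24 Y25.29
G01 X115.01 Y36.79
M5
G00 X52.61 Y67.35
M3 S314
G01 X47.77 Y79.03 F3671
G01 X36.09 Y83.87
G01 X24.41 Y79.03
G01 X19.57 Y67.35
G01 X24.41 Y55.67
G01 X36.09 Y50.83
G01 X47.77 Y55.67
G01 X52.61 Y67.35
M5
G00 X0.00 Y0.00

viewBox `0 0 121.99 235.95` with mm width/height → 1 unit = 1 mm. Flip: y_m = 235.95 − y_svg.

**Shape 1** — `<path>` regular polygon, stroke `#008000` → engrave (S314, F3671). Machine vertices: (9.54,113.28) → (44.45,145.53) → (91.43,138.34) → (115.11,97.13) → (97.64,52.93) → (52.20,39.02) → (12.99,65.88) → (9.54,113.28). Closed: final G1 returns to the first vertex.

**Shape 2** — `<polyline>` open polyline, stroke `#008000` → engrave (S314, F3671). Machine vertices: (60.13,9.90) → (21.19,66.80) → (60.42,37.48) → (73.54,8.65) → (6.84,226.22) → (106.14,35.07). Open path.

**Shape 3** — `<circle>` circle, stroke `#008000` → engrave (S314, F3671). Machine vertices: (113.58,106.27) → (108.56,118.38) → (96.45,123.40) → (84.34,118.38) → (79.32,106.27) → (84.34,94.16) → (96.45,89.14) → (108.56,94.16) → (113.58,106.27). Closed: final G1 returns to the first vertex.

**Shape 4** — `<circle>` circle, stroke `#008000` → engrave (S314, F3671). Machine vertices: (115.01,36.79) → (110.24,48.29) → (98.74,53.06) → (87.24,48.29) → (82.47,36.79) → (87.24,25.29) → (98.74,20.52) → (110.24,25.29) → (115.01,36.79). Closed: final G1 returns to the first vertex.

**Shape 5** — `<circle>` circle, stroke `#008000` → engrave (S314, F3671). Machine vertices: (52.61,67.35) → (47.77,79.03) → (36.09,83.87) → (24.41,79.03) → (19.57,67.35) → (24.41,55.67) → (36.09,50.83) → (47.77,55.67) → (52.61,67.35). Closed: final G1 returns to the first vertex.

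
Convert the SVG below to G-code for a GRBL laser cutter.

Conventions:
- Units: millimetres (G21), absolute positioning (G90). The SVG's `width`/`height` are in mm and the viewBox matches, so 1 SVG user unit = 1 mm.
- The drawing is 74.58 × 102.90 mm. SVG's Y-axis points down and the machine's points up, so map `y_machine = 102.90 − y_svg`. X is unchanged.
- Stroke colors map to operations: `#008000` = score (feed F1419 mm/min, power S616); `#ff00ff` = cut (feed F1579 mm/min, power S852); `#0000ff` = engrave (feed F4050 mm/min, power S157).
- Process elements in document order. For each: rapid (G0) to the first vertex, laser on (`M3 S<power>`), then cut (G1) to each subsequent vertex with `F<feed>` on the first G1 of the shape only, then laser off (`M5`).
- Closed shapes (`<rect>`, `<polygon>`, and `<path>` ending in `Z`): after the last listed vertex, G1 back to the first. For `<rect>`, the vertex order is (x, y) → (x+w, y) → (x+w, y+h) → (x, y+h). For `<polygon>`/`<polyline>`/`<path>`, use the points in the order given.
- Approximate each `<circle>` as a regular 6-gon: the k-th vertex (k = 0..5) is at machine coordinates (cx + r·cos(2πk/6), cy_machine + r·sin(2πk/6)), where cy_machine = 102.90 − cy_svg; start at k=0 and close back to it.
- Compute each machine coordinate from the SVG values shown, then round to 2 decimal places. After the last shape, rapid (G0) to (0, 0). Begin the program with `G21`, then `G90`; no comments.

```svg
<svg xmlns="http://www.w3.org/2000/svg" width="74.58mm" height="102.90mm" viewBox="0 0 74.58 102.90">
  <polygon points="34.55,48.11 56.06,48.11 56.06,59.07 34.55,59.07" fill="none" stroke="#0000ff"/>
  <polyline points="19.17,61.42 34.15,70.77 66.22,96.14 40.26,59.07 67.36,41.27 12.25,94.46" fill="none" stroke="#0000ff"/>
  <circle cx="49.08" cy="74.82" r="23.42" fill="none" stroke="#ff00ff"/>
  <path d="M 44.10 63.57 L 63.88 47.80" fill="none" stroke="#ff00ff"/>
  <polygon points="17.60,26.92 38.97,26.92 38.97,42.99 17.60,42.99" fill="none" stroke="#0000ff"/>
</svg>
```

G21
G90
G0 X34.55 Y54.79
M3 S157
G1 X56.06 Y54.79 F4050
G1 X56.06 Y43.83
G1 X34.55 Y43.83
G1 X34.55 Y54.79
M5
G0 X19.17 Y41.48
M3 S157
G1 X34.15 Y32.13 F4050
G1 X66.22 Y6.76
G1 X40.26 Y43.83
G1 X67.36 Y61.63
G1 X12.25 Y8.44
M5
G0 X72.50 Y28.08
M3 S852
G1 X60.79 Y48.36 F1579
G1 X37.37 Y48.36
G1 X25.66 Y28.08
G1 X37.37 Y7.80
G1 X60.79 Y7.80
G1 X72.50 Y28.08
M5
G0 X44.10 Y39.33
M3 S852
G1 X63.88 Y55.10 F1579
M5
G0 X17.60 Y75.98
M3 S157
G1 X38.97 Y75.98 F4050
G1 X38.97 Y59.91
G1 X17.60 Y59.91
G1 X17.60 Y75.98
M5
G0 X0.00 Y0.00

1 u = 1 mm; y_m = 102.90 − y.

[1] `<polygon>` rectangle, #0000ff→engrave S157 F4050: (34.55,54.79) → (56.06,54.79) → (56.06,43.83) → (34.55,43.83) → (34.55,54.79) (closed)

[2] `<polyline>` open polyline, #0000ff→engrave S157 F4050: (19.17,41.48) → (34.15,32.13) → (66.22,6.76) → (40.26,43.83) → (67.36,61.63) → (12.25,8.44)

[3] `<circle>` circle, #ff00ff→cut S852 F1579: (72.50,28.08) → (60.79,48.36) → (37.37,48.36) → (25.66,28.08) → (37.37,7.80) → (60.79,7.80) → (72.50,28.08) (closed)

[4] `<path>` line segment, #ff00ff→cut S852 F1579: (44.10,39.33) → (63.88,55.10)

[5] `<polygon>` rectangle, #0000ff→engrave S157 F4050: (17.60,75.98) → (38.97,75.98) → (38.97,59.91) → (17.60,59.91) → (17.60,75.98) (closed)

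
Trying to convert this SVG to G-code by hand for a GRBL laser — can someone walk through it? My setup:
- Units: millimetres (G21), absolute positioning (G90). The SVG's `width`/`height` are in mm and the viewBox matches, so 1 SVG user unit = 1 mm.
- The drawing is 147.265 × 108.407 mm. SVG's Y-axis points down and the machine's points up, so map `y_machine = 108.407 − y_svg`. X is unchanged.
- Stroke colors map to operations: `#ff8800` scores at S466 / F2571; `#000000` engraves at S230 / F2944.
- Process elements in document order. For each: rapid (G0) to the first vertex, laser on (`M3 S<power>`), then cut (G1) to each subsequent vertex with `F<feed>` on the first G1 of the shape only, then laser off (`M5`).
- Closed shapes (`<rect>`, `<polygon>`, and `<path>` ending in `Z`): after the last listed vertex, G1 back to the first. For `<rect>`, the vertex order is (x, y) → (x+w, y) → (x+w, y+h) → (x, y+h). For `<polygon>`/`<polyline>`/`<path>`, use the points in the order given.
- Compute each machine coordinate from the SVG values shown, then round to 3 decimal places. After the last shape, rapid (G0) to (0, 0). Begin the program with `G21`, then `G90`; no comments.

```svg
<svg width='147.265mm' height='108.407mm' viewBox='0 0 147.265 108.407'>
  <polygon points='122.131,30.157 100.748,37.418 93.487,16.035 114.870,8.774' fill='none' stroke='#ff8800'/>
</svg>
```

1 u = 1 mm; y_m = 108.407 − y.

[1] `<polygon>` regular polygon, #ff8800→score S466 F2571: (122.131,78.250) → (100.748,70.989) → (93.487,92.372) → (114.870,99.633) → (122.131,78.250) (closed)

G21
G90
G0 X122.131 Y78.250
M3 S466
G1 X100.748 Y70.989 F2571
G1 X93.487 Y92.372
G1 X114.870 Y99.633
G1 X122.131 Y78.250
M5
G0 X0.000 Y0.000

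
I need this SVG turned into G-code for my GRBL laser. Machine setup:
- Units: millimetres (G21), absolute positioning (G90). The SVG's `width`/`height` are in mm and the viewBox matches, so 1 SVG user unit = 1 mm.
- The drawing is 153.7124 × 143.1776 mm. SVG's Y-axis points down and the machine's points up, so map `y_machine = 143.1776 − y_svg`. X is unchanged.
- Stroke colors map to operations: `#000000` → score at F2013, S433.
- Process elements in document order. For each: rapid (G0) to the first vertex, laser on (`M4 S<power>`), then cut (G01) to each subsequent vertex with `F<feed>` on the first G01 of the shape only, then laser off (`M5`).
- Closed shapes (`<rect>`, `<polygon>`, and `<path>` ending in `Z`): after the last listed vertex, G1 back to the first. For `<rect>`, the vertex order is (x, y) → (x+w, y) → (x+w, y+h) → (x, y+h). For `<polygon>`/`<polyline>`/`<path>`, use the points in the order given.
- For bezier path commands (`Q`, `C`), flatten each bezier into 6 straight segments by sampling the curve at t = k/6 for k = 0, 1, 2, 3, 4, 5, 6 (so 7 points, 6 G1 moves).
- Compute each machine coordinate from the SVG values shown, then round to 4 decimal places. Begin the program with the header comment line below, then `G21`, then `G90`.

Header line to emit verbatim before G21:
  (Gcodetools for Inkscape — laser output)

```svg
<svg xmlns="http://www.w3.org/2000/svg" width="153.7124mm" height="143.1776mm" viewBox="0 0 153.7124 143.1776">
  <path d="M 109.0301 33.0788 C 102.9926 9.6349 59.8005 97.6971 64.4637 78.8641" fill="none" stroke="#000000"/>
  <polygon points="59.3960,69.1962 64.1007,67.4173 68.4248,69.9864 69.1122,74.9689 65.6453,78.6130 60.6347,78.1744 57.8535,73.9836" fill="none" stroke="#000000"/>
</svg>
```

1 u = 1 mm; y_m = 143.1776 − y.

[1] `<path>` cubic bezier, #000000→score S433 F2013: (109.0301,110.0988) → (103.3087,113.5397) → (93.7562,104.4629) → (82.7341,88.9352) → (72.6038,73.0233) → (65.7265,62.7938) → (64.4637,64.3135)

[2] `<polygon>` regular polygon, #000000→score S433 F2013: (59.3960,73.9814) → (64.1007,75.7603) → (68.4248,73.1912) → (69.1122,68.2087) → (65.6453,64.5646) → (60.6347,65.0032) → (57.8535,69.1940) → (59.3960,73.9814) (closed)

(Gcodetools for Inkscape — laser output)
G21
G90
G0 X109.0301 Y110.0988
M4 S433
G01 X103.3087 Y113.5397 F2013
G01 X93.7562 Y104.4629
G01 X82.7341 Y88.9352
G01 X72.6038 Y73.0233
G01 X65.7265 Y62.7938
G01 X64.4637 Y64.3135
M5
G0 X59.3960 Y73.9814
M4 S433
G01 X64.1007 Y75.7603 F2013
G01 X68.4248 Y73.1912
G01 X69.1122 Y68.2087
G01 X65.6453 Y64.5646
G01 X60.6347 Y65.0032
G01 X57.8535 Y69.1940
G01 X59.3960 Y73.9814
M5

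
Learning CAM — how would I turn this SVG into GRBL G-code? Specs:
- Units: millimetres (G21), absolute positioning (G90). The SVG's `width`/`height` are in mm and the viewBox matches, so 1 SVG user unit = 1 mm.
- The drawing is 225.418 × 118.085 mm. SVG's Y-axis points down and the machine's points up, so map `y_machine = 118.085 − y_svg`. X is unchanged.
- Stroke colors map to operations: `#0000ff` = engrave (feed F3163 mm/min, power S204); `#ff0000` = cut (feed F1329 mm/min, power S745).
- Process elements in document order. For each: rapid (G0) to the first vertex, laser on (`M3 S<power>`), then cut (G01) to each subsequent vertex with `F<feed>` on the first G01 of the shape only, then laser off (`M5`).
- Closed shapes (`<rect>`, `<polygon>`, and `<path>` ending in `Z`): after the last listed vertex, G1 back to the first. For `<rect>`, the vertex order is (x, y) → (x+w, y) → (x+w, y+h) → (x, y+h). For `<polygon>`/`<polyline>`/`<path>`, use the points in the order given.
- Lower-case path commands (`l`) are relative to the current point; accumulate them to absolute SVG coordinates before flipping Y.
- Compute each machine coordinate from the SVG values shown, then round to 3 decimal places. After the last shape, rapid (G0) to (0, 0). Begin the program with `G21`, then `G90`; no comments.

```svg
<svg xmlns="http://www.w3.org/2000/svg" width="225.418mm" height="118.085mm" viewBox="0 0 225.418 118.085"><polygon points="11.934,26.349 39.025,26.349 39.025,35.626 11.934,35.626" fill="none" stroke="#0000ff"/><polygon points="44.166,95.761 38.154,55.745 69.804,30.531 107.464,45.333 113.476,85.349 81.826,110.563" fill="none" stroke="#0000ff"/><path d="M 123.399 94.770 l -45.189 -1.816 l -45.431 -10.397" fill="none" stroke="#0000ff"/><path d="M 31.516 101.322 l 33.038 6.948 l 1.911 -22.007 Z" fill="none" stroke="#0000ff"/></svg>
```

viewBox `0 0 225.418 118.085` with mm width/height → 1 unit = 1 mm. Flip: y_m = 118.085 − y_svg.

**Shape 1** — `<polygon>` rectangle, stroke `#0000ff` → engrave (S204, F3163). Machine vertices: (11.934,91.736) → (39.025,91.736) → (39.025,82.459) → (11.934,82.459) → (11.934,91.736). Closed: final G1 returns to the first vertex.

**Shape 2** — `<polygon>` regular polygon, stroke `#0000ff` → engrave (S204, F3163). Machine vertices: (44.166,22.324) → (38.154,62.340) → (69.804,87.554) → (107.464,72.752) → (113.476,32.736) → (81.826,7.522) → (44.166,22.324). Closed: final G1 returns to the first vertex.

**Shape 3** — `<path>` open polyline, stroke `#0000ff` → engrave (S204, F3163). Machine vertices: (123.399,23.315) → (78.210,25.131) → (32.779,35.528). Open path.

**Shape 4** — `<path>` closed polygon, stroke `#0000ff` → engrave (S204, F3163). Machine vertices: (31.516,16.763) → (64.554,9.815) → (66.465,31.822) → (31.516,16.763). Closed: final G1 returns to the first vertex.

G21
G90
G0 X11.934 Y91.736
M3 S204
G01 X39.025 Y91.736 F3163
G01 X39.025 Y82.459
G01 X11.934 Y82.459
G01 X11.934 Y91.736
M5
G0 X44.166 Y22.324
M3 S204
G01 X38.154 Y62.340 F3163
G01 X69.804 Y87.554
G01 X107.464 Y72.752
G01 X113.476 Y32.736
G01 X81.826 Y7.522
G01 X44.166 Y22.324
M5
G0 X123.399 Y23.315
M3 S204
G01 X78.210 Y25.131 F3163
G01 X32.779 Y35.528
M5
G0 X31.516 Y16.763
M3 S204
G01 X64.554 Y9.815 F3163
G01 X66.465 Y31.822
G01 X31.516 Y16.763
M5
G0 X0.000 Y0.000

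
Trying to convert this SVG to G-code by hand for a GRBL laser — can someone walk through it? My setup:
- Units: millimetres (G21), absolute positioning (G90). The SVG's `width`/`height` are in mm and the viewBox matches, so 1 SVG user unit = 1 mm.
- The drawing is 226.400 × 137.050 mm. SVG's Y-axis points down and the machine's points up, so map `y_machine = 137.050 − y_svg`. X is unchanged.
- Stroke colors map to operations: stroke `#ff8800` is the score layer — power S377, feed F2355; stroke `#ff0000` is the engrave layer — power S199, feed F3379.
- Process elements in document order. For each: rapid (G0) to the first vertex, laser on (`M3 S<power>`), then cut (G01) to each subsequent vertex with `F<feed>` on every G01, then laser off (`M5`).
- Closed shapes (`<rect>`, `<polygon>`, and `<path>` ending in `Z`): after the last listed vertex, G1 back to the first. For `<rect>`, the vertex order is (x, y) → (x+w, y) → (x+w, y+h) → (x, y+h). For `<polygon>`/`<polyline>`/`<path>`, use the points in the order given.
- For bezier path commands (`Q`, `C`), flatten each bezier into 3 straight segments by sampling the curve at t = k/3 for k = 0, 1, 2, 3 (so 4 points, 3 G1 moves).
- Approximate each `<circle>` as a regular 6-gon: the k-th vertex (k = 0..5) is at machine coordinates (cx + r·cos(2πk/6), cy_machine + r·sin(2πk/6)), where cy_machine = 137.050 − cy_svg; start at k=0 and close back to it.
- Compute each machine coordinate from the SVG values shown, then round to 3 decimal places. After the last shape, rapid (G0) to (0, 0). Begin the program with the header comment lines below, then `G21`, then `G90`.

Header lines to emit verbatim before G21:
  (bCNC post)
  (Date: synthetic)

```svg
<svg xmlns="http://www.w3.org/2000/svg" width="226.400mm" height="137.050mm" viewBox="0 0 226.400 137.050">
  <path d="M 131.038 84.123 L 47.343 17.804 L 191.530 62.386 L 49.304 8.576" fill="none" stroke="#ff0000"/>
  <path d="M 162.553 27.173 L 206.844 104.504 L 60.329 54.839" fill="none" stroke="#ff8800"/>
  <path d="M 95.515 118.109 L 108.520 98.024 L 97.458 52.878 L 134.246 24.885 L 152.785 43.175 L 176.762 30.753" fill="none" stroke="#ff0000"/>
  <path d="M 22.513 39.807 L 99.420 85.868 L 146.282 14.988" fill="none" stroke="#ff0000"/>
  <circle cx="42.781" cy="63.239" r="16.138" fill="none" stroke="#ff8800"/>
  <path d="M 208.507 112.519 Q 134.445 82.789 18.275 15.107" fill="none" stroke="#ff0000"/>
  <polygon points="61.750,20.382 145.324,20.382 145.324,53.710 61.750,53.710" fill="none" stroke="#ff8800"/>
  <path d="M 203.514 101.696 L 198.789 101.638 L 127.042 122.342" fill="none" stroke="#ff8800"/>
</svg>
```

viewBox `0 0 226.400 137.050` with mm width/height → 1 unit = 1 mm. Flip: y_m = 137.050 − y_svg.

**Shape 1** — `<path>` open polyline, stroke `#ff0000` → engrave (S199, F3379). Machine vertices: (131.038,52.927) → (47.343,119.246) → (191.530,74.664) → (49.304,128.474). Open path.

**Shape 2** — `<path>` open polyline, stroke `#ff8800` → score (S377, F2355). Machine vertices: (162.553,109.877) → (206.844,32.546) → (60.329,82.211). Open path.

**Shape 3** — `<path>` open polyline, stroke `#ff0000` → engrave (S199, F3379). Machine vertices: (95.515,18.941) → (108.520,39.026) → (97.458,84.172) → (134.246,112.165) → (152.785,93.875) → (176.762,106.297). Open path.

**Shape 4** — `<path>` open polyline, stroke `#ff0000` → engrave (S199, F3379). Machine vertices: (22.513,97.243) → (99.420,51.182) → (146.282,122.062). Open path.

**Shape 5** — `<circle>` circle, stroke `#ff8800` → score (S377, F2355). Machine vertices: (58.919,73.811) → (50.850,87.787) → (34.712,87.787) → (26.643,73.811) → (34.712,59.835) → (50.850,59.835) → (58.919,73.811). Closed: final G1 returns to the first vertex.

**Shape 6** — `<path>` quadratic bezier, stroke `#ff0000` → engrave (S199, F3379). Control points (SVG): P0=(208.507,112.519), P1=(134.445,82.789), P2=(18.275,15.107); sampled at t=k/3. Machine vertices: (208.507,24.531) → (154.454,48.568) → (91.043,81.039) → (18.275,121.943). Open path.

**Shape 7** — `<polygon>` rectangle, stroke `#ff8800` → score (S377, F2355). Machine vertices: (61.750,116.668) → (145.324,116.668) → (145.324,83.340) → (61.750,83.340) → (61.750,116.668). Closed: final G1 returns to the first vertex.

**Shape 8** — `<path>` open polyline, stroke `#ff8800` → score (S377, F2355). Machine vertices: (203.514,35.354) → (198.789,35.412) → (127.042,14.708). Open path.

(bCNC post)
(Date: synthetic)
G21
G90
G0 X131.038 Y52.927
M3 S199
G01 X47.343 Y119.246 F3379
G01 X191.530 Y74.664 F3379
G01 X49.304 Y128.474 F3379
M5
G0 X162.553 Y109.877
M3 S377
G01 X206.844 Y32.546 F2355
G01 X60.329 Y82.211 F2355
M5
G0 X95.515 Y18.941
M3 S199
G01 X108.520 Y39.026 F3379
G01 X97.458 Y84.172 F3379
G01 X134.246 Y112.165 F3379
G01 X152.785 Y93.875 F3379
G01 X176.762 Y106.297 F3379
M5
G0 X22.513 Y97.243
M3 S199
G01 X99.420 Y51.182 F3379
G01 X146.282 Y122.062 F3379
M5
G0 X58.919 Y73.811
M3 S377
G01 X50.850 Y87.787 F2355
G01 X34.712 Y87.787 F2355
G01 X26.643 Y73.811 F2355
G01 X34.712 Y59.835 F2355
G01 X50.850 Y59.835 F2355
G01 X58.919 Y73.811 F2355
M5
G0 X208.507 Y24.531
M3 S199
G01 X154.454 Y48.568 F3379
G01 X91.043 Y81.039 F3379
G01 X18.275 Y121.943 F3379
M5
G0 X61.750 Y116.668
M3 S377
G01 X145.324 Y116.668 F2355
G01 X145.324 Y83.340 F2355
G01 X61.750 Y83.340 F2355
G01 X61.750 Y116.668 F2355
M5
G0 X203.514 Y35.354
M3 S377
G01 X198.789 Y35.412 F2355
G01 X127.042 Y14.708 F2355
M5
G0 X0.000 Y0.000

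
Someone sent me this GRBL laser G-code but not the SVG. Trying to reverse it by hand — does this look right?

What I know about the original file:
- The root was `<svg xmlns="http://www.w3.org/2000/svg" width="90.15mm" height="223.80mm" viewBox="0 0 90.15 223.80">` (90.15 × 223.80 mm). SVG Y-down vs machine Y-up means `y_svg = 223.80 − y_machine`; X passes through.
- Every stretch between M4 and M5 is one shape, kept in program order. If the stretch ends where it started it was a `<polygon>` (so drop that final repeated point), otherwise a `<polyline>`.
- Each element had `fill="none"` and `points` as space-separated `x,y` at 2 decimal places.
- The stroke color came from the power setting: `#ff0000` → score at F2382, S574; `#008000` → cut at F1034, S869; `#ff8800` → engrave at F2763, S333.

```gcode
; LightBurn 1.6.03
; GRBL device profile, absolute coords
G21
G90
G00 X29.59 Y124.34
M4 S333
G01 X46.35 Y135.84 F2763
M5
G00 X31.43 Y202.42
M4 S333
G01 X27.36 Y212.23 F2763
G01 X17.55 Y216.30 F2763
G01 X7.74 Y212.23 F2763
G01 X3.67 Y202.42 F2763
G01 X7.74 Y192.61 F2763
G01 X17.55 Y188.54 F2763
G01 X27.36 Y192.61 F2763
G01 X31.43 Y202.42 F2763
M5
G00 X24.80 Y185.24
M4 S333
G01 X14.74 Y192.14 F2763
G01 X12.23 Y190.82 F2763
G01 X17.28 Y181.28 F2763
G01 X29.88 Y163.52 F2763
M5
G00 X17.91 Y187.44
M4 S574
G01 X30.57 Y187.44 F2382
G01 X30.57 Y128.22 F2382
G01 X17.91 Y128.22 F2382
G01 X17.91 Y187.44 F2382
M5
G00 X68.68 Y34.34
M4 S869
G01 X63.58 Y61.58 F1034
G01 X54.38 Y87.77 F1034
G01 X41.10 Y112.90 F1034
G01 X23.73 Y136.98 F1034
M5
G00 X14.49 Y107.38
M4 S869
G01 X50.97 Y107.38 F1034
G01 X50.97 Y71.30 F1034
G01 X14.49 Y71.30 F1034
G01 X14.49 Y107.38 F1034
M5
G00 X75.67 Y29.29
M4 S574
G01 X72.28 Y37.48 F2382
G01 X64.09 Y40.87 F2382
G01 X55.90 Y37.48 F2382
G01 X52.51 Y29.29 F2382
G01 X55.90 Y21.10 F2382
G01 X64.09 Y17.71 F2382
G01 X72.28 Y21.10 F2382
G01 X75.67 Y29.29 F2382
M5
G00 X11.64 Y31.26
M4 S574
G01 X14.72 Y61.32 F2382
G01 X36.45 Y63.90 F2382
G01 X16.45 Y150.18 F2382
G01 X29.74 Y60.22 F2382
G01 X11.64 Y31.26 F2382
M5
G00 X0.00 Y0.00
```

<svg xmlns="http://www.w3.org/2000/svg" width="90.15mm" height="223.80mm" viewBox="0 0 90.15 223.80">
  <polyline points="29.59,99.46 46.35,87.96" fill="none" stroke="#ff8800"/>
  <polygon points="31.43,21.38 27.36,11.57 17.55,7.50 7.74,11.57 3.67,21.38 7.74,31.19 17.55,35.26 27.36,31.19" fill="none" stroke="#ff8800"/>
  <polyline points="24.80,38.56 14.74,31.66 12.23,32.98 17.28,42.52 29.88,60.28" fill="none" stroke="#ff8800"/>
  <polygon points="17.91,36.36 30.57,36.36 30.57,95.58 17.91,95.58" fill="none" stroke="#ff0000"/>
  <polyline points="68.68,189.46 63.58,162.22 54.38,136.03 41.10,110.90 23.73,86.82" fill="none" stroke="#008000"/>
  <polygon points="14.49,116.42 50.97,116.42 50.97,152.50 14.49,152.50" fill="none" stroke="#008000"/>
  <polygon points="75.67,194.51 72.28,186.32 64.09,182.93 55.90,186.32 52.51,194.51 55.90,202.70 64.09,206.09 72.28,202.70" fill="none" stroke="#ff0000"/>
  <polygon points="11.64,192.54 14.72,162.48 36.45,159.90 16.45,73.62 29.74,163.58" fill="none" stroke="#ff0000"/>
</svg>

Machine Y-up, SVG Y-down with viewBox height 223.80, so y_svg = 223.80 − y_machine; X carries over.

Run 1: S333 ⇒ engrave layer `#ff8800`. The run is open, so emit a `<polyline>` with points (Y-flipped): 29.59,99.46 46.35,87.96.

Run 2: S333 ⇒ engrave layer `#ff8800`. The run returns to its start, so emit a `<polygon>` with points (Y-flipped): 31.43,21.38 27.36,11.57 17.55,7.50 7.74,11.57 3.67,21.38 7.74,31.19 17.55,35.26 27.36,31.19.

Run 3: power S333 maps to stroke `#ff8800` (engrave). The run is open, so emit a `<polyline>` with points (Y-flipped): 24.80,38.56 14.74,31.66 12.23,32.98 17.28,42.52 29.88,60.28.

Run 4: the run's S574 means `#ff0000` (score). The run returns to its start, so emit a `<polygon>` with points (Y-flipped): 17.91,36.36 30.57,36.36 30.57,95.58 17.91,95.58.

Run 5: the run's S869 means `#008000` (cut). The run is open, so emit a `<polyline>` with points (Y-flipped): 68.68,189.46 63.58,162.22 54.38,136.03 41.10,110.90 23.73,86.82.

Run 6: the run's S869 means `#008000` (cut). The run returns to its start, so emit a `<polygon>` with points (Y-flipped): 14.49,116.42 50.97,116.42 50.97,152.50 14.49,152.50.

Run 7: the run's S574 means `#ff0000` (score). The run returns to its start, so emit a `<polygon>` with points (Y-flipped): 75.67,194.51 72.28,186.32 64.09,182.93 55.90,186.32 52.51,194.51 55.90,202.70 64.09,206.09 72.28,202.70.

Run 8: the run's S574 means `#ff0000` (score). The run returns to its start, so emit a `<polygon>` with points (Y-flipped): 11.64,192.54 14.72,162.48 36.45,159.90 16.45,73.62 29.74,163.58.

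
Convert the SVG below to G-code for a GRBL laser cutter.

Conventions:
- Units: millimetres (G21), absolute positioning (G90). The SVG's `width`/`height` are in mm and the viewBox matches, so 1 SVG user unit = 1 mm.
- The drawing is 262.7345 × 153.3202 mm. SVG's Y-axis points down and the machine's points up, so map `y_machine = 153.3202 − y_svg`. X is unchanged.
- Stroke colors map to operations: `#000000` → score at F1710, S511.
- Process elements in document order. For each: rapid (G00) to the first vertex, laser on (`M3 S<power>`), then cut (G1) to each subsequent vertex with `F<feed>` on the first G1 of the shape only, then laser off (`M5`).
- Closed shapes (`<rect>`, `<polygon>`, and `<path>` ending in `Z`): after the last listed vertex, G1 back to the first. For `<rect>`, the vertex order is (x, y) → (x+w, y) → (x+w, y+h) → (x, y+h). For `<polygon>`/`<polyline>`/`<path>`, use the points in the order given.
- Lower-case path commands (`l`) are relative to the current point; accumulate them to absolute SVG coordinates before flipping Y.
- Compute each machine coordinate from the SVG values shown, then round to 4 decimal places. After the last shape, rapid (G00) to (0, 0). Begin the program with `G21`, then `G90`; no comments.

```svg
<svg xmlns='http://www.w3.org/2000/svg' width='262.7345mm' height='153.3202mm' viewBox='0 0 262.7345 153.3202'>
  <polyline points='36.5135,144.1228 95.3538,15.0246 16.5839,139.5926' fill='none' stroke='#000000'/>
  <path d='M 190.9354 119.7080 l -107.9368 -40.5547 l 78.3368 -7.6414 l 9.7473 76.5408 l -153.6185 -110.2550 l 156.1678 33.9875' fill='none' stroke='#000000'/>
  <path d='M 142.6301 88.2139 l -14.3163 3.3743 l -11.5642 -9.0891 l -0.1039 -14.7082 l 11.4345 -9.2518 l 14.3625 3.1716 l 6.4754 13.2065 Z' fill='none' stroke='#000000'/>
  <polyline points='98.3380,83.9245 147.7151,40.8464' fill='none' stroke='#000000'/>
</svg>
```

G21
G90
G00 X36.5135 Y9.1974
M3 S511
G1 X95.3538 Y138.2956 F1710
G1 X16.5839 Y13.7276
M5
G00 X190.9354 Y33.6122
M3 S511
G1 X82.9986 Y74.1669 F1710
G1 X161.3354 Y81.8083
G1 X171.0827 Y5.2675
G1 X17.4642 Y115.5225
G1 X173.6320 Y81.5350
M5
G00 X142.6301 Y65.1063
M3 S511
G1 X128.3138 Y61.7320 F1710
G1 X116.7496 Y70.8211
G1 X116.6457 Y85.5293
G1 X128.0802 Y94.7811
G1 X142.4427 Y91.6095
G1 X148.9181 Y78.4030
G1 X142.6301 Y65.1063
M5
G00 X98.3380 Y69.3957
M3 S511
G1 X147.7151 Y112.4738 F1710
M5
G00 X0.0000 Y0.0000

viewBox `0 0 262.7345 153.3202` with mm width/height → 1 unit = 1 mm. Flip: y_m = 153.3202 − y_svg.

**Shape 1** — `<polyline>` open polyline, stroke `#000000` → score (S511, F1710). Machine vertices: (36.5135,9.1974) → (95.3538,138.2956) → (16.5839,13.7276). Open path.

**Shape 2** — `<path>` open polyline, stroke `#000000` → score (S511, F1710). Machine vertices: (190.9354,33.6122) → (82.9986,74.1669) → (161.3354,81.8083) → (171.0827,5.2675) → (17.4642,115.5225) → (173.6320,81.5350). Open path.

**Shape 3** — `<path>` regular polygon, stroke `#000000` → score (S511, F1710). Machine vertices: (142.6301,65.1063) → (128.3138,61.7320) → (116.7496,70.8211) → (116.6457,85.5293) → (128.0802,94.7811) → (142.4427,91.6095) → (148.9181,78.4030) → (142.6301,65.1063). Closed: final G1 returns to the first vertex.

**Shape 4** — `<polyline>` line segment, stroke `#000000` → score (S511, F1710). Machine vertices: (98.3380,69.3957) → (147.7151,112.4738). Open path.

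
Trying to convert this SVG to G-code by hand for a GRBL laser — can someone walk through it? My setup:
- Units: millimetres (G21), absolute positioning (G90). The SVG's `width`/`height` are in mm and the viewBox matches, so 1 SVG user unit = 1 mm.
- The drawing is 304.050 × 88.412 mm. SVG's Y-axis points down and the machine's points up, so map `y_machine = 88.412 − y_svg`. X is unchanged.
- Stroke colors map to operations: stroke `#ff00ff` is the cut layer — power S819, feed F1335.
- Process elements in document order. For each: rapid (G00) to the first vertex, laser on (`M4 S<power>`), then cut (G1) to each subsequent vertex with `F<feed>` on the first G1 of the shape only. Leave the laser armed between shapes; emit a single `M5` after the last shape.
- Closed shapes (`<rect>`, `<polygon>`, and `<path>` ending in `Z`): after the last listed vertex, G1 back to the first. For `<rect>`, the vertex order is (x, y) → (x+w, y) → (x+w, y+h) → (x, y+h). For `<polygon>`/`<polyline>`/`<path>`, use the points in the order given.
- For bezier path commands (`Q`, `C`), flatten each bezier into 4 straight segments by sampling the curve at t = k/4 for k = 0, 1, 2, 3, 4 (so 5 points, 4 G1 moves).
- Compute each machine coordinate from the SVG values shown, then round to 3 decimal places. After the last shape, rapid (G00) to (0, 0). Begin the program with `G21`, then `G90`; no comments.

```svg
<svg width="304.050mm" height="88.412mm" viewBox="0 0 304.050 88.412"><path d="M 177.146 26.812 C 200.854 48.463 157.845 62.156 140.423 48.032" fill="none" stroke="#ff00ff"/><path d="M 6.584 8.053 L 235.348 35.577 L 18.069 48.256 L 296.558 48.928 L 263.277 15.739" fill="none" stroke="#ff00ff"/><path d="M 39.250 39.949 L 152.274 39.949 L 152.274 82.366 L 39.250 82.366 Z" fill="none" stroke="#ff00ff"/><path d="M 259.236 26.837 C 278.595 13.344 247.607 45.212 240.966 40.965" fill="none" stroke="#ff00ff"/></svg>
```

Since the viewBox matches the mm dimensions, user units are millimetres directly. The only transform is the Y-flip y_m = 88.412 − y_svg.

Shape 1 is a cubic bezier drawn with `<path>`. Its stroke #ff00ff means cut at S819, F1335. After flipping Y the toolpath is (177.146,61.600) → (183.860,47.164) → (174.208,37.574) → (156.845,34.692) → (140.423,40.380).

Shape 2 is a open polyline drawn with `<path>`. Its stroke #ff00ff means cut at S819, F1335. After flipping Y the toolpath is (6.584,80.359) → (235.348,52.835) → (18.069,40.156) → (296.558,39.484) → (263.277,72.673).

Shape 3 is a rectangle drawn with `<path>`. Its stroke #ff00ff means cut at S819, F1335. After flipping Y the toolpath is (39.250,48.463) → (152.274,48.463) → (152.274,6.046) → (39.250,6.046) → (39.250,48.463), returning to the start.

Shape 4 is a cubic bezier drawn with `<path>`. Its stroke #ff00ff means cut at S819, F1335. After flipping Y the toolpath is (259.236,61.575) → (265.482,64.463) → (259.851,57.978) → (249.345,49.760) → (240.966,47.447).

G21
G90
G00 X177.146 Y61.600
M4 S819
G1 X183.860 Y47.164 F1335
G1 X174.208 Y37.574
G1 X156.845 Y34.692
G1 X140.423 Y40.380
G00 X6.584 Y80.359
M4 S819
G1 X235.348 Y52.835 F1335
G1 X18.069 Y40.156
G1 X296.558 Y39.484
G1 X263.277 Y72.673
G00 X39.250 Y48.463
M4 S819
G1 X152.274 Y48.463 F1335
G1 X152.274 Y6.046
G1 X39.250 Y6.046
G1 X39.250 Y48.463
G00 X259.236 Y61.575
M4 S819
G1 X265.482 Y64.463 F1335
G1 X259.851 Y57.978
G1 X249.345 Y49.760
G1 X240.966 Y47.447
M5
G00 X0.000 Y0.000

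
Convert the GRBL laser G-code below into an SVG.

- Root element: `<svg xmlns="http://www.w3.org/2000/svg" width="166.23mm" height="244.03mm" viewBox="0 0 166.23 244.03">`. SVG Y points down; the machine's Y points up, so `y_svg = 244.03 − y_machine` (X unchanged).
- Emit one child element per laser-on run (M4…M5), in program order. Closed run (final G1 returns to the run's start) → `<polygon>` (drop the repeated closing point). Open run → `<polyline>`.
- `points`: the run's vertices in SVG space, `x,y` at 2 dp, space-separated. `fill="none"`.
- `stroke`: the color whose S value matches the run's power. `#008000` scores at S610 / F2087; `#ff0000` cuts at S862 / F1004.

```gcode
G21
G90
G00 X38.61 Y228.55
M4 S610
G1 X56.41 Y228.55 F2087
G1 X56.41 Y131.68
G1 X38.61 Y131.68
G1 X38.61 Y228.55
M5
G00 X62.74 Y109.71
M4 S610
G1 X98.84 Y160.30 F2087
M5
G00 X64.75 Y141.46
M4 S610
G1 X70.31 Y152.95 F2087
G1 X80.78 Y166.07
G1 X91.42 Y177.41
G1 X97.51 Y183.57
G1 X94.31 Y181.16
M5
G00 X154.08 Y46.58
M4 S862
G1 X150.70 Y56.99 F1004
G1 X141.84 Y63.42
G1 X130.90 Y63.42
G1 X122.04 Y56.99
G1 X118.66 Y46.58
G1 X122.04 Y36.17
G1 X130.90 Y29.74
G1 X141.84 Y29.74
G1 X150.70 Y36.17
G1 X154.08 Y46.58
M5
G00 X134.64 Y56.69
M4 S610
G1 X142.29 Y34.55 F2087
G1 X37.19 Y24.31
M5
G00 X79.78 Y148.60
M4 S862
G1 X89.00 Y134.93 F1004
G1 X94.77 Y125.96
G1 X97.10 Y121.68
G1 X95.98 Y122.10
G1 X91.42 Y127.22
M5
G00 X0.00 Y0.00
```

<svg xmlns="http://www.w3.org/2000/svg" width="166.23mm" height="244.03mm" viewBox="0 0 166.23 244.03">
  <polygon points="38.61,15.48 56.41,15.48 56.41,112.35 38.61,112.35" fill="none" stroke="#008000"/>
  <polyline points="62.74,134.32 98.84,83.73" fill="none" stroke="#008000"/>
  <polyline points="64.75,102.57 70.31,91.08 80.78,77.96 91.42,66.62 97.51,60.46 94.31,62.87" fill="none" stroke="#008000"/>
  <polygon points="154.08,197.45 150.70,187.04 141.84,180.61 130.90,180.61 122.04,187.04 118.66,197.45 122.04,207.86 130.90,214.29 141.84,214.29 150.70,207.86" fill="none" stroke="#ff0000"/>
  <polyline points="134.64,187.34 142.29,209.48 37.19,219.72" fill="none" stroke="#008000"/>
  <polyline points="79.78,95.43 89.00,109.10 94.77,118.07 97.10,122.35 95.98,121.93 91.42,116.81" fill="none" stroke="#ff0000"/>
</svg>

y_svg = 244.03 − y_m.

[1] S610→`#008000` (score); closed run; points: 38.61,15.48 56.41,15.48 56.41,112.35 38.61,112.35

[2] S610→`#008000` (score); open run; points: 62.74,134.32 98.84,83.73

[3] S610→`#008000` (score); open run; points: 64.75,102.57 70.31,91.08 80.78,77.96 91.42,66.62 97.51,60.46 94.31,62.87

[4] S862→`#ff0000` (cut); closed run; points: 154.08,197.45 150.70,187.04 141.84,180.61 130.90,180.61 122.04,187.04 118.66,197.45 122.04,207.86 130.90,214.29 141.84,214.29 150.70,207.86

[5] S610→`#008000` (score); open run; points: 134.64,187.34 142.29,209.48 37.19,219.72

[6] S862→`#ff0000` (cut); open run; points: 79.78,95.43 89.00,109.10 94.77,118.07 97.10,122.35 95.98,121.93 91.42,116.81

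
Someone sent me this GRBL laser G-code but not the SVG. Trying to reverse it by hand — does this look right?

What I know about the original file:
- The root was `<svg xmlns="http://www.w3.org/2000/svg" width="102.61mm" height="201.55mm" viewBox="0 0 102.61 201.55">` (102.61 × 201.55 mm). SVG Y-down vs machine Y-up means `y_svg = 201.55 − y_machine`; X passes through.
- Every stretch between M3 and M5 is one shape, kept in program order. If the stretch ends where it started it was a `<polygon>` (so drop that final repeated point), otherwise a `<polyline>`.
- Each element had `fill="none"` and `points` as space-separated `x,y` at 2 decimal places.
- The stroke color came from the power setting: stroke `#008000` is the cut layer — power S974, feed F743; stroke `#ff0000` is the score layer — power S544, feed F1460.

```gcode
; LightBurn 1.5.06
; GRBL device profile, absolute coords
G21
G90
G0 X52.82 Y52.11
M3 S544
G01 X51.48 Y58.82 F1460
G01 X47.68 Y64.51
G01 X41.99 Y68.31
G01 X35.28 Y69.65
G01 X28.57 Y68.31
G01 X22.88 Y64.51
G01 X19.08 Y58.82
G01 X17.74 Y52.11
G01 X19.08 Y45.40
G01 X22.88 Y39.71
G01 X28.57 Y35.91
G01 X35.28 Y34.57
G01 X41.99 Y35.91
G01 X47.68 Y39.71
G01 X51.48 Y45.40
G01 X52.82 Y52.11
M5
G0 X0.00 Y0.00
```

<svg xmlns="http://www.w3.org/2000/svg" width="102.61mm" height="201.55mm" viewBox="0 0 102.61 201.55">
  <polygon points="52.82,149.44 51.48,142.73 47.68,137.04 41.99,133.24 35.28,131.90 28.57,133.24 22.88,137.04 19.08,142.73 17.74,149.44 19.08,156.15 22.88,161.84 28.57,165.64 35.28,166.98 41.99,165.64 47.68,161.84 51.48,156.15" fill="none" stroke="#ff0000"/>
</svg>

y_svg = 201.55 − y_m. Every run uses S544, so all elements get stroke `#ff0000` (score).

[1] closed run; points: 52.82,149.44 51.48,142.73 47.68,137.04 41.99,133.24 35.28,131.90 28.57,133.24 22.88,137.04 19.08,142.73 17.74,149.44 19.08,156.15 22.88,161.84 28.57,165.64 35.28,166.98 41.99,165.64 47.68,161.84 51.48,156.15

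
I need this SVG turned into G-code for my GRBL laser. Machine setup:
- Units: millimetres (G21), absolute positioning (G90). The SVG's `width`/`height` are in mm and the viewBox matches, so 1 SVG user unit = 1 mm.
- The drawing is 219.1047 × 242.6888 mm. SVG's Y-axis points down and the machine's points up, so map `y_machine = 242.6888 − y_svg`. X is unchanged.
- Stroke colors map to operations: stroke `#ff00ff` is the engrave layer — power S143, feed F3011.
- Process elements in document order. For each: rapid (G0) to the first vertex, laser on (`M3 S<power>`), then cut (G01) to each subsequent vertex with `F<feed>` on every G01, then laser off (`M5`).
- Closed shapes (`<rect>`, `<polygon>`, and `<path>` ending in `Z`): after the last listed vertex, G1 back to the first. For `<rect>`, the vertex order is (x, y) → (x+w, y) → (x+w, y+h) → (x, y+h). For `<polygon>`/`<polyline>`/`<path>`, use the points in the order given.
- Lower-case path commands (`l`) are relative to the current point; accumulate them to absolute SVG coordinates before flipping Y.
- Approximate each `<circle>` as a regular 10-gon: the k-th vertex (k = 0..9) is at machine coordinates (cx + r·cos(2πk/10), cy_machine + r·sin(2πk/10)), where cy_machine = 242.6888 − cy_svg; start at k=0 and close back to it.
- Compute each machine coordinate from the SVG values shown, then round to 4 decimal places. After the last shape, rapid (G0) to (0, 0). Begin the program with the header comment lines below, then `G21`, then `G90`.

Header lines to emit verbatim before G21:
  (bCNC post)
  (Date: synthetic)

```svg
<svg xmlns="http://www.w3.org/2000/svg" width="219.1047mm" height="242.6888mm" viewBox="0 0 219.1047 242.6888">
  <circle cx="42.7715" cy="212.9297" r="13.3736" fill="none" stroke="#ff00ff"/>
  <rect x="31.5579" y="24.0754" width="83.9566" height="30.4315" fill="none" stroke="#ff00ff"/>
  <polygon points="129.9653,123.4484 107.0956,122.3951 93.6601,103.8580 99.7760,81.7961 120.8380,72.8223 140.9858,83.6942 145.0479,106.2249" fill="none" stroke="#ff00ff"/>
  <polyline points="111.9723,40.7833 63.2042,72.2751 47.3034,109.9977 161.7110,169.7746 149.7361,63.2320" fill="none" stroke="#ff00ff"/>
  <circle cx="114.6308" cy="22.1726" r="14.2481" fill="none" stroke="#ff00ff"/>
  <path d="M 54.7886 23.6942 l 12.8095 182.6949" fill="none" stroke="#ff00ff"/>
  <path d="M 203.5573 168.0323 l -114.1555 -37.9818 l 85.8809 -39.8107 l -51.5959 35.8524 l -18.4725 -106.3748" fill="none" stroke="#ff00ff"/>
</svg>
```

(bCNC post)
(Date: synthetic)
G21
G90
G0 X56.1451 Y29.7591
M3 S143
G01 X53.5910 Y37.6199 F3011
G01 X46.9042 Y42.4781 F3011
G01 X38.6388 Y42.4781 F3011
G01 X31.9520 Y37.6199 F3011
G01 X29.3979 Y29.7591 F3011
G01 X31.9520 Y21.8983 F3011
G01 X38.6388 Y17.0401 F3011
G01 X46.9042 Y17.0401 F3011
G01 X53.5910 Y21.8983 F3011
G01 X56.1451 Y29.7591 F3011
M5
G0 X31.5579 Y218.6134
M3 S143
G01 X115.5145 Y218.6134 F3011
G01 X115.5145 Y188.1819 F3011
G01 X31.5579 Y188.1819 F3011
G01 X31.5579 Y218.6134 F3011
M5
G0 X129.9653 Y119.2404
M3 S143
G01 X107.0956 Y120.2937 F3011
G01 X93.6601 Y138.8308 F3011
G01 X99.7760 Y160.8927 F3011
G01 X120.8380 Y169.8665 F3011
G01 X140.9858 Y158.9946 F3011
G01 X145.0479 Y136.4639 F3011
G01 X129.9653 Y119.2404 F3011
M5
G0 X111.9723 Y201.9055
M3 S143
G01 X63.2042 Y170.4137 F3011
G01 X47.3034 Y132.6911 F3011
G01 X161.7110 Y72.9142 F3011
G01 X149.7361 Y179.4568 F3011
M5
G0 X128.8789 Y220.5162
M3 S143
G01 X126.1578 Y228.8910 F3011
G01 X119.0337 Y234.0669 F3011
G01 X110.2279 Y234.0669 F3011
G01 X103.1038 Y228.8910 F3011
G01 X100.3827 Y220.5162 F3011
G01 X103.1038 Y212.1414 F3011
G01 X110.2279 Y206.9655 F3011
G01 X119.0337 Y206.9655 F3011
G01 X126.1578 Y212.1414 F3011
G01 X128.8789 Y220.5162 F3011
M5
G0 X54.7886 Y218.9946
M3 S143
G01 X67.5981 Y36.2997 F3011
M5
G0 X203.5573 Y74.6565
M3 S143
G01 X89.4018 Y112.6383 F3011
G01 X175.2827 Y152.4490 F3011
G01 X123.6868 Y116.5966 F3011
G01 X105.2143 Y222.9714 F3011
M5
G0 X0.0000 Y0.0000

1 u = 1 mm; y_m = 242.6888 − y.

[1] `<circle>` circle, #ff00ff→engrave S143 F3011: (56.1451,29.7591) → (53.5910,37.6199) → (46.9042,42.4781) → (38.6388,42.4781) → (31.9520,37.6199) → (29.3979,29.7591) → (31.9520,21.8983) → (38.6388,17.0401) → (46.9042,17.0401) → (53.5910,21.8983) → (56.1451,29.7591) (closed)

[2] `<rect>` rectangle, #ff00ff→engrave S143 F3011: (31.5579,218.6134) → (115.5145,218.6134) → (115.5145,188.1819) → (31.5579,188.1819) → (31.5579,218.6134) (closed)

[3] `<polygon>` regular polygon, #ff00ff→engrave S143 F3011: (129.9653,119.2404) → (107.0956,120.2937) → (93.6601,138.8308) → (99.7760,160.8927) → (120.8380,169.8665) → (140.9858,158.9946) → (145.0479,136.4639) → (129.9653,119.2404) (closed)

[4] `<polyline>` open polyline, #ff00ff→engrave S143 F3011: (111.9723,201.9055) → (63.2042,170.4137) → (47.3034,132.6911) → (161.7110,72.9142) → (149.7361,179.4568)

[5] `<circle>` circle, #ff00ff→engrave S143 F3011: (128.8789,220.5162) → (126.1578,228.8910) → (119.0337,234.0669) → (110.2279,234.0669) → (103.1038,228.8910) → (100.3827,220.5162) → (103.1038,212.1414) → (110.2279,206.9655) → (119.0337,206.9655) → (126.1578,212.1414) → (128.8789,220.5162) (closed)

[6] `<path>` line segment, #ff00ff→engrave S143 F3011: (54.7886,218.9946) → (67.5981,36.2997)

[7] `<path>` open polyline, #ff00ff→engrave S143 F3011: (203.5573,74.6565) → (89.4018,112.6383) → (175.2827,152.4490) → (123.6868,116.5966) → (105.2143,222.9714)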